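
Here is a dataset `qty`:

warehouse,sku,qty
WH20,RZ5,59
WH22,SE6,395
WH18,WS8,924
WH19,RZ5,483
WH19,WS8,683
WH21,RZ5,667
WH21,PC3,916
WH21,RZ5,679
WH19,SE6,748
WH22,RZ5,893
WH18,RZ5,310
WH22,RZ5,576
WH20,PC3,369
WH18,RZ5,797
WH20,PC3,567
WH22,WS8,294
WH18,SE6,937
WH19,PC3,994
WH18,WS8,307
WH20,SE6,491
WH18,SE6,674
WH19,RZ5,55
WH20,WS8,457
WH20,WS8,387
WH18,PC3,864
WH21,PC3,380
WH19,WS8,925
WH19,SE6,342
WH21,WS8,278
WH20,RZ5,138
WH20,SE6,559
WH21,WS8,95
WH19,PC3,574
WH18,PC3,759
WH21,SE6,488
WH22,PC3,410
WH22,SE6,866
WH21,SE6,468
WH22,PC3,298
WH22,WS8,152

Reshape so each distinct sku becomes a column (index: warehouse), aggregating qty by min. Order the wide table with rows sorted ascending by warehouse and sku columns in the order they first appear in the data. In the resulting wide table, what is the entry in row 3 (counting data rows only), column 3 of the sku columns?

387

With rows sorted ascending by warehouse, row 3 is warehouse=WH20. sku columns in first-appearance order: RZ5, SE6, WS8, PC3; column 3 is WS8.
Long rows with warehouse=WH20, sku=WS8: min(457, 387) = 387.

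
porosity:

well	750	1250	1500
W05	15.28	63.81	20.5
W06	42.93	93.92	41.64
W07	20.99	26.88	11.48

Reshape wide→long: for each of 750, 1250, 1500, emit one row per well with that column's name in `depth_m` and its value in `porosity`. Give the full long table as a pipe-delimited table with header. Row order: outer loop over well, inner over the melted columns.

Each (well, column) pair becomes one row: 3 × 3 = 9 rows.
For example, (W05, 750) → porosity=15.28.

| well | depth_m | porosity |
| W05 | 750 | 15.28 |
| W05 | 1250 | 63.81 |
| W05 | 1500 | 20.5 |
| W06 | 750 | 42.93 |
| W06 | 1250 | 93.92 |
| W06 | 1500 | 41.64 |
| W07 | 750 | 20.99 |
| W07 | 1250 | 26.88 |
| W07 | 1500 | 11.48 |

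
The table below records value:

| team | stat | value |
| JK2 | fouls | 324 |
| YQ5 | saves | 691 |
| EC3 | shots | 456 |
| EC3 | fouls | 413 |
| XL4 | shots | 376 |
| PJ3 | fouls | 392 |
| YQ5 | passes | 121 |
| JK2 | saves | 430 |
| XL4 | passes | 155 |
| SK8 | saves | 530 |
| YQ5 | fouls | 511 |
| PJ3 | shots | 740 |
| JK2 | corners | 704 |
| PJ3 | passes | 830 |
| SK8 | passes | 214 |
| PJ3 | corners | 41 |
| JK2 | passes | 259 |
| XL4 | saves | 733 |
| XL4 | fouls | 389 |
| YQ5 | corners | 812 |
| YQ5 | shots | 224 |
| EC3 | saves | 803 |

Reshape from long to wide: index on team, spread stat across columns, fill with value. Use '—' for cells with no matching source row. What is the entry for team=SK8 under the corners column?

No long-format row has team=SK8 and stat=corners, so the cell is —.

—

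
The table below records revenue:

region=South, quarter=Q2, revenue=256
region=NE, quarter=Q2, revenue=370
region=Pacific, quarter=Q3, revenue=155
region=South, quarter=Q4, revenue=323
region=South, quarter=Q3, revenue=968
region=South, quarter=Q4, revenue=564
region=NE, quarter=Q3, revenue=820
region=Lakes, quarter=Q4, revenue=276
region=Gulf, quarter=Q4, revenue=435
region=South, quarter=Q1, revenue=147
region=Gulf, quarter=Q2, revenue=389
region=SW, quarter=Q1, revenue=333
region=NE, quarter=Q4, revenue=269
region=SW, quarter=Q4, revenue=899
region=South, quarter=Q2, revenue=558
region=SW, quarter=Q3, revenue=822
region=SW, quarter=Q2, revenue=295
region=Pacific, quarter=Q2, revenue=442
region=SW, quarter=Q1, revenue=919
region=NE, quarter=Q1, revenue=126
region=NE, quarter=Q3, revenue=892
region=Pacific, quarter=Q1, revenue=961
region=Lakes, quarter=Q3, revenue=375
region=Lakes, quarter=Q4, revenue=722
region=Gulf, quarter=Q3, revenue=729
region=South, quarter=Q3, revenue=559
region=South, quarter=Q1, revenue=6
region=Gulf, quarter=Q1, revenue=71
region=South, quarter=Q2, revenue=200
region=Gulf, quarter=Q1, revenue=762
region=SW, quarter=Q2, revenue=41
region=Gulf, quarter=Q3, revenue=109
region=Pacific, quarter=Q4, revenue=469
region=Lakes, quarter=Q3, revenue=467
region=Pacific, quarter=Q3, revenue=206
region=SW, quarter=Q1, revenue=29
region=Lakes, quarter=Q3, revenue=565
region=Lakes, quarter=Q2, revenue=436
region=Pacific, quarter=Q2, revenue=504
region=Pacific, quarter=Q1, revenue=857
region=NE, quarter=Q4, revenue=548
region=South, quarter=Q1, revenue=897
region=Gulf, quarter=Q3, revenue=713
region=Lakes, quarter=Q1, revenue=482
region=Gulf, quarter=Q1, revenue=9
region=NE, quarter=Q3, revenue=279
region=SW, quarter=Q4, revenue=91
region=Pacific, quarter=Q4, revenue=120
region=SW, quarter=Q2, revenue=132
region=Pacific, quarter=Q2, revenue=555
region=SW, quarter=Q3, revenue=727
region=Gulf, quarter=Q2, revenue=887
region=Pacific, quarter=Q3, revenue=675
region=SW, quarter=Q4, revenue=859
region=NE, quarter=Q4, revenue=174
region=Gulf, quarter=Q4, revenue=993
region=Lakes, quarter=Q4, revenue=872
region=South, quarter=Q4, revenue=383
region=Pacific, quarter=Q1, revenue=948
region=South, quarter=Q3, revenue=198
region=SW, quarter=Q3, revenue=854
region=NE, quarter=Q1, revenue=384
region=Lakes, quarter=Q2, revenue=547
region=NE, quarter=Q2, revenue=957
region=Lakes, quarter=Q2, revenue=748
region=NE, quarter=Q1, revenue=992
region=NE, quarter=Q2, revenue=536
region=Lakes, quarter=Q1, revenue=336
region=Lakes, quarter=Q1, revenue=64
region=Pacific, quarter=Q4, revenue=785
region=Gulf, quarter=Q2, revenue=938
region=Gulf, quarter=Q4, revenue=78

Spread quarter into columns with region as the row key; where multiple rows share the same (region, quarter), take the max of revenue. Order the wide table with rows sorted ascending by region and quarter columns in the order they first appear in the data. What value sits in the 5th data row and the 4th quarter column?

919

With rows sorted ascending by region, row 5 is region=SW. quarter columns in first-appearance order: Q2, Q3, Q4, Q1; column 4 is Q1.
Long rows with region=SW, quarter=Q1: max(333, 919, 29) = 919.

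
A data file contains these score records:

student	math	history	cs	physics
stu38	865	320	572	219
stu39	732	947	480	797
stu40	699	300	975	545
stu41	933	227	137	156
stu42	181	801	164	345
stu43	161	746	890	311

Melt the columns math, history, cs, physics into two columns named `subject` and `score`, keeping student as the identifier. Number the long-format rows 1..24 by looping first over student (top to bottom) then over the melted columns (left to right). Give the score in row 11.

24 rows total (6 × 4). Row 11: index ⌊(11-1)/4⌋ = 2 into student → stu40; (11-1) mod 4 = 2 into the melted columns → cs.
So row 11 is (stu40, cs, 975); score = 975.

975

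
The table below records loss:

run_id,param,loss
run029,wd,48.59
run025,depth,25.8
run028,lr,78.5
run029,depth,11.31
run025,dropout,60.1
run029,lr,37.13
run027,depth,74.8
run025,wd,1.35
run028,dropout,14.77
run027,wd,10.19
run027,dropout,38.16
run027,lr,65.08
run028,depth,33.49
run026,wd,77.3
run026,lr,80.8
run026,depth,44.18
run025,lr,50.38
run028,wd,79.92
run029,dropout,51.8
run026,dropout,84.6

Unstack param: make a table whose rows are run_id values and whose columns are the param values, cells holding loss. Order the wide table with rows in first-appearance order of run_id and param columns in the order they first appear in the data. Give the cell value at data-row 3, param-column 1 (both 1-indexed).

79.92

With rows in first-appearance order of run_id, row 3 is run_id=run028. param columns in first-appearance order: wd, depth, lr, dropout; column 1 is wd.
Long rows with run_id=run028, param=wd: loss = 79.92.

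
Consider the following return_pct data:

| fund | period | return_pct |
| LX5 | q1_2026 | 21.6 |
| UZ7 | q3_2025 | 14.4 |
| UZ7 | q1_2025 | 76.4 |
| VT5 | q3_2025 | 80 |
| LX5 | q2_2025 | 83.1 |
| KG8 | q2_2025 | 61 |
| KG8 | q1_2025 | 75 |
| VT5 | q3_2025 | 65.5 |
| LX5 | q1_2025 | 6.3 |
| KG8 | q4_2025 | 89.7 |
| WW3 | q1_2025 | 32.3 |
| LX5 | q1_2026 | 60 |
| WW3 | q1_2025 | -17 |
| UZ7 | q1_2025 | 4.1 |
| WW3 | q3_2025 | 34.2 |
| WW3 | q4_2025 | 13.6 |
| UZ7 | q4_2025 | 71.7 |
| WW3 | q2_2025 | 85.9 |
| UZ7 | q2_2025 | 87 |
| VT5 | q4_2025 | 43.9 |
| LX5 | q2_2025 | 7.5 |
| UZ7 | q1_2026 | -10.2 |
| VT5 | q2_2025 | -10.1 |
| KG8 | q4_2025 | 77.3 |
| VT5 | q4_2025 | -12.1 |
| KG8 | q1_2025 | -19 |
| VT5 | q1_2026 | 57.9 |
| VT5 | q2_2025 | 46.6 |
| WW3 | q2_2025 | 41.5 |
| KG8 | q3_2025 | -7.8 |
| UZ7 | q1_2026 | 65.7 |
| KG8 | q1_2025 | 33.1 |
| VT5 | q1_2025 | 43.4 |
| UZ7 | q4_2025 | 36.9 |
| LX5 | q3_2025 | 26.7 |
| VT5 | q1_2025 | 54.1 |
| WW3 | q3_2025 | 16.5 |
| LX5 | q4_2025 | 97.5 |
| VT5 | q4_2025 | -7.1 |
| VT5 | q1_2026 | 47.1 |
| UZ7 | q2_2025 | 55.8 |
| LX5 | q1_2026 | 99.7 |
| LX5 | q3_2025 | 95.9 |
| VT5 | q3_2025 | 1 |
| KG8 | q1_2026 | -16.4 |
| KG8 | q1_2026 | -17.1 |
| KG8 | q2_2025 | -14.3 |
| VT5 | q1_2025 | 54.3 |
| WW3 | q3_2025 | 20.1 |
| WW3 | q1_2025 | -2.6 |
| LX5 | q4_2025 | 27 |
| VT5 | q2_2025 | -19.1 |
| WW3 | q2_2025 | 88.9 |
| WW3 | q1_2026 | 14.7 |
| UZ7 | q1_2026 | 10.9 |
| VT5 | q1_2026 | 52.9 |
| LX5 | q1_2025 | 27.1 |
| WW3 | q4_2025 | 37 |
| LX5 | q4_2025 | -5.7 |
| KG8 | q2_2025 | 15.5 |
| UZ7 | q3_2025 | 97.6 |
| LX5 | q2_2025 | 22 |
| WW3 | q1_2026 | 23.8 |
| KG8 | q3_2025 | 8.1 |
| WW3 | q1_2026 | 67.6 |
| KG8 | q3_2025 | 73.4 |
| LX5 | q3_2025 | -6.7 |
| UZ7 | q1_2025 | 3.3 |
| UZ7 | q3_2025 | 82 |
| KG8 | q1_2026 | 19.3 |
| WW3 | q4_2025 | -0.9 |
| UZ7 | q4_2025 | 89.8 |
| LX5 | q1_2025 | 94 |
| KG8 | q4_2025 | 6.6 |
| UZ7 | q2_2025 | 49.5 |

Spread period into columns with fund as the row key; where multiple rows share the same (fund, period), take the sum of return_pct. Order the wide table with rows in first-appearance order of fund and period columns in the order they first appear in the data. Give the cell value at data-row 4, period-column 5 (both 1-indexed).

173.6

With rows in first-appearance order of fund, row 4 is fund=KG8. period columns in first-appearance order: q1_2026, q3_2025, q1_2025, q2_2025, q4_2025; column 5 is q4_2025.
Long rows with fund=KG8, period=q4_2025: 89.7 + 77.3 + 6.6 = 173.6.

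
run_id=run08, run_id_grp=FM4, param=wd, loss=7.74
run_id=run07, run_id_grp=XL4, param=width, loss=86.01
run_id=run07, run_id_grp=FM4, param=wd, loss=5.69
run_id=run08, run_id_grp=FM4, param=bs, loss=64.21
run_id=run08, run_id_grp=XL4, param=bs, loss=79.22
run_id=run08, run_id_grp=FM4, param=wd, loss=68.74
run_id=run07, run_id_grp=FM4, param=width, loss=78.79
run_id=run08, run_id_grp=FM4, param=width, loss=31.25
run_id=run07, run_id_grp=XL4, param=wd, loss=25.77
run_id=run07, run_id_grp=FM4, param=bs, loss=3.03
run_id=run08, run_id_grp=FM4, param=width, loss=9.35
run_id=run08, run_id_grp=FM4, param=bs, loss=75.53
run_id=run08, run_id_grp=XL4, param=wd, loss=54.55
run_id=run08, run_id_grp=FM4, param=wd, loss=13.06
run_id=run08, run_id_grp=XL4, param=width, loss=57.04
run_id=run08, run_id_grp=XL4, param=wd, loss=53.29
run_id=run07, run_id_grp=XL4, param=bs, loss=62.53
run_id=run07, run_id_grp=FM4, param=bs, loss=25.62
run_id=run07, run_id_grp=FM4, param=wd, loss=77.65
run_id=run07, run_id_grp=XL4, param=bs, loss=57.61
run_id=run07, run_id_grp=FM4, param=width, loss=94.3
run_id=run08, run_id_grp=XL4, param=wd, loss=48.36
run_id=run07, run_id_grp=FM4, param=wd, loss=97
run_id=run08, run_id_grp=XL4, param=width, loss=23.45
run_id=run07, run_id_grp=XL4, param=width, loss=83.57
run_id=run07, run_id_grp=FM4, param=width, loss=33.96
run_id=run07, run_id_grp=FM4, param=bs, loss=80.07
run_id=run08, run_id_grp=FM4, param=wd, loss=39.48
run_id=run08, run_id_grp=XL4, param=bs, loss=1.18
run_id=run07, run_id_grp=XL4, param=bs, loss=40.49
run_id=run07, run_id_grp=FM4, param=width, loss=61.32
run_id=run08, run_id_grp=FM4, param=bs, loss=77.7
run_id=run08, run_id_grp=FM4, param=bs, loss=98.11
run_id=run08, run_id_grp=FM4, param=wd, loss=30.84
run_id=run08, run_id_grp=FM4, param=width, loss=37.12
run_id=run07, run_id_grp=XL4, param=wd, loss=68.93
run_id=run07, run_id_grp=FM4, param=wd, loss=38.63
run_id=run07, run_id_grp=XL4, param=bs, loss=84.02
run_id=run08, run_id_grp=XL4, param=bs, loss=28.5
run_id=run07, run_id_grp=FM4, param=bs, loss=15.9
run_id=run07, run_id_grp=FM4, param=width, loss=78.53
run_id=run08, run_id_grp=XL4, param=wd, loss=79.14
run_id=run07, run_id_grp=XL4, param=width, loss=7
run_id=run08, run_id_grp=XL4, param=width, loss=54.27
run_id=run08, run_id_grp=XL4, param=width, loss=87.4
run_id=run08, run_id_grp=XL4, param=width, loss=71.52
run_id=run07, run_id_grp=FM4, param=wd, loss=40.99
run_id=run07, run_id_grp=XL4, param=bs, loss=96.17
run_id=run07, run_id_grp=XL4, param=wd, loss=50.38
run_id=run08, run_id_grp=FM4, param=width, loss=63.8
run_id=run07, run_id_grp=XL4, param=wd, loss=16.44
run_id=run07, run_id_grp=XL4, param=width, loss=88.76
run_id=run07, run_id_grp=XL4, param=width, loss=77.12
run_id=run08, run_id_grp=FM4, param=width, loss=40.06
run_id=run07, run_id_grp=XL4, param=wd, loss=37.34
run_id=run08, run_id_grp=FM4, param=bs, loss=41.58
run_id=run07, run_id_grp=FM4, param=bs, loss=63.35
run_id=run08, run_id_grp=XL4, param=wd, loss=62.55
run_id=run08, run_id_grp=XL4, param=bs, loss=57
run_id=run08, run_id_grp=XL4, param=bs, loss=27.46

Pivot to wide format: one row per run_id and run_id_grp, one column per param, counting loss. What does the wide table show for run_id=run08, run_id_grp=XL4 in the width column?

Rows with run_id=run08, run_id_grp=XL4 and param=width: loss values are 57.04, 23.45, 54.27, 87.4, 71.52.
5 rows match — count = 5.

5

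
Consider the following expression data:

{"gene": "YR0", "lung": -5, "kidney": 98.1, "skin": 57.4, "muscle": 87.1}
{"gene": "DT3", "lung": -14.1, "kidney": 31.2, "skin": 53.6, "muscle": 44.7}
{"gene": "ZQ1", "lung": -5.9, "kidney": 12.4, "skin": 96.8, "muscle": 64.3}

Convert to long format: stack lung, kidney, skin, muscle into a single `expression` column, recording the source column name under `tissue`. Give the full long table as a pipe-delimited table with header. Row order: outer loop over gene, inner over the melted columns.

| gene | tissue | expression |
| YR0 | lung | -5 |
| YR0 | kidney | 98.1 |
| YR0 | skin | 57.4 |
| YR0 | muscle | 87.1 |
| DT3 | lung | -14.1 |
| DT3 | kidney | 31.2 |
| DT3 | skin | 53.6 |
| DT3 | muscle | 44.7 |
| ZQ1 | lung | -5.9 |
| ZQ1 | kidney | 12.4 |
| ZQ1 | skin | 96.8 |
| ZQ1 | muscle | 64.3 |

Each (gene, column) pair becomes one row: 3 × 4 = 12 rows.
For example, (YR0, lung) → expression=-5.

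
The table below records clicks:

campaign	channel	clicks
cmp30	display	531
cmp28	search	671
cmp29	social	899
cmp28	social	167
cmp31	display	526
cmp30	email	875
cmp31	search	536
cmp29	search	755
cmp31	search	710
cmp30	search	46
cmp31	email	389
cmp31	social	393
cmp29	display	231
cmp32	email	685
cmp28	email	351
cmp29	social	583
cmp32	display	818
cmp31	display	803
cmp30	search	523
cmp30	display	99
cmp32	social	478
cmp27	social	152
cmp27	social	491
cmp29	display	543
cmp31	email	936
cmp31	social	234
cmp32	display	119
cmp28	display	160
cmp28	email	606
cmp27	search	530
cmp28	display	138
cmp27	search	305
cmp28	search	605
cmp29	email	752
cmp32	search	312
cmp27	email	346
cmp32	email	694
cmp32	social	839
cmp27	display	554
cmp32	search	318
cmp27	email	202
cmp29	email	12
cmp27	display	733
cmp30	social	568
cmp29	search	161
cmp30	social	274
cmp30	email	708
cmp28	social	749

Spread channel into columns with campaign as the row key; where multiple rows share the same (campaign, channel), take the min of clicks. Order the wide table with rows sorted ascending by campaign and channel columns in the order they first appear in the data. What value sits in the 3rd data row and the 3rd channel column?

With rows sorted ascending by campaign, row 3 is campaign=cmp29. channel columns in first-appearance order: display, search, social, email; column 3 is social.
Long rows with campaign=cmp29, channel=social: min(899, 583) = 583.

583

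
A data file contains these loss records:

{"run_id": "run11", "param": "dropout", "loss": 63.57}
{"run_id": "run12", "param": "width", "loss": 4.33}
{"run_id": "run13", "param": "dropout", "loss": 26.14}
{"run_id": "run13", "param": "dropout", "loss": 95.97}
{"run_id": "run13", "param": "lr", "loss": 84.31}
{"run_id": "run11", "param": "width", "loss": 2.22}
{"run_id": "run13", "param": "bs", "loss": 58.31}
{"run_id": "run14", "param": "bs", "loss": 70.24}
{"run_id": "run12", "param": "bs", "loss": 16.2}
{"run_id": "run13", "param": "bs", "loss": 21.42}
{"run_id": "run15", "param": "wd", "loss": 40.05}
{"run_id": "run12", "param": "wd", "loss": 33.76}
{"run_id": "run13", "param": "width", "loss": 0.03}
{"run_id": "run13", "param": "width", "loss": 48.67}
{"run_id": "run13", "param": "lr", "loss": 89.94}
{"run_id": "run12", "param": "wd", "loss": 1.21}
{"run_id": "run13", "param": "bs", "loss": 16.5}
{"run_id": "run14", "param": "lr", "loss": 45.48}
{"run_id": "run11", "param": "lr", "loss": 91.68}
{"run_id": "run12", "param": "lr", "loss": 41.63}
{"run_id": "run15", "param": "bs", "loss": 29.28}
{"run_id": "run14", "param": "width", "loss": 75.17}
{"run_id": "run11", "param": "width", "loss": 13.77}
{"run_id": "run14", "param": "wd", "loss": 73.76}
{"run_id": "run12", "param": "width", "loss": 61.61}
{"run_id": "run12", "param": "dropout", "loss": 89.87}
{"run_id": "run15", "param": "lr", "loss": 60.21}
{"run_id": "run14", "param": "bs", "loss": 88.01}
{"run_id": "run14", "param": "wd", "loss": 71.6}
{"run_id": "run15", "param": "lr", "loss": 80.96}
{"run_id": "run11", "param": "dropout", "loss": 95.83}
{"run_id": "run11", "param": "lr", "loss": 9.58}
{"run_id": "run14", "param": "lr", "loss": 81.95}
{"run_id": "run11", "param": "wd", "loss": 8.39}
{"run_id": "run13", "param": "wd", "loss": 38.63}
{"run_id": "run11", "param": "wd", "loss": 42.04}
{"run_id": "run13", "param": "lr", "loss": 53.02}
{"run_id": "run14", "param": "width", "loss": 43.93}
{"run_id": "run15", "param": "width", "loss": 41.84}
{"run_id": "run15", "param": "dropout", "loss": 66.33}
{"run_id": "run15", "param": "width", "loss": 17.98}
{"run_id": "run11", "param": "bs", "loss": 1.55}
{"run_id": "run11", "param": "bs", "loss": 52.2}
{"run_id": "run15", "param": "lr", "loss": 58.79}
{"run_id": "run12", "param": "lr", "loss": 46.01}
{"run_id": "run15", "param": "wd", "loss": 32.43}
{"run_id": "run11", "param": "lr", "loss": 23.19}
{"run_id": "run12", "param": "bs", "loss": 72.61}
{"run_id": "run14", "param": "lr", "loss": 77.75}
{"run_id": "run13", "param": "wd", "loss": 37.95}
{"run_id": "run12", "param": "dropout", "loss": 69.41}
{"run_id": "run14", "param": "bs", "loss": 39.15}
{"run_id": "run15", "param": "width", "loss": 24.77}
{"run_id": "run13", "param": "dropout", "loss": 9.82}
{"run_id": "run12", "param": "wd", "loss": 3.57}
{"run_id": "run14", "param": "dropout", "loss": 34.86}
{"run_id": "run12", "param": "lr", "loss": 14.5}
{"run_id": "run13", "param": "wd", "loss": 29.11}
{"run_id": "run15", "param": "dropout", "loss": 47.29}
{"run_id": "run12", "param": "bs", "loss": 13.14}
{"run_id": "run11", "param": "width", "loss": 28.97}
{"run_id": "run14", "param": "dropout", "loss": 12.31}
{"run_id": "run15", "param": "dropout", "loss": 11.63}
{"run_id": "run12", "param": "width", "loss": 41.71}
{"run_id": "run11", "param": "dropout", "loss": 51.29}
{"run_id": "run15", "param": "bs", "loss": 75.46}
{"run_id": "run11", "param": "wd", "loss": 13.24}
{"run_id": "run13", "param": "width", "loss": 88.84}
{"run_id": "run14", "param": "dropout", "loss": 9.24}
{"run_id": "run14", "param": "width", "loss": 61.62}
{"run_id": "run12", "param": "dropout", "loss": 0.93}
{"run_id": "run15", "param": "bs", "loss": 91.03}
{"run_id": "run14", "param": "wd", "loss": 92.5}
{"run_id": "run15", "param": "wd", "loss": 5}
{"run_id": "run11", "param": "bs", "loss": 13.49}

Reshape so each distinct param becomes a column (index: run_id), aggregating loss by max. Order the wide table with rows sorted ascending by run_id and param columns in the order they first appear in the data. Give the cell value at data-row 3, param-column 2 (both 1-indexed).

88.84

With rows sorted ascending by run_id, row 3 is run_id=run13. param columns in first-appearance order: dropout, width, lr, bs, wd; column 2 is width.
Long rows with run_id=run13, param=width: max(0.03, 48.67, 88.84) = 88.84.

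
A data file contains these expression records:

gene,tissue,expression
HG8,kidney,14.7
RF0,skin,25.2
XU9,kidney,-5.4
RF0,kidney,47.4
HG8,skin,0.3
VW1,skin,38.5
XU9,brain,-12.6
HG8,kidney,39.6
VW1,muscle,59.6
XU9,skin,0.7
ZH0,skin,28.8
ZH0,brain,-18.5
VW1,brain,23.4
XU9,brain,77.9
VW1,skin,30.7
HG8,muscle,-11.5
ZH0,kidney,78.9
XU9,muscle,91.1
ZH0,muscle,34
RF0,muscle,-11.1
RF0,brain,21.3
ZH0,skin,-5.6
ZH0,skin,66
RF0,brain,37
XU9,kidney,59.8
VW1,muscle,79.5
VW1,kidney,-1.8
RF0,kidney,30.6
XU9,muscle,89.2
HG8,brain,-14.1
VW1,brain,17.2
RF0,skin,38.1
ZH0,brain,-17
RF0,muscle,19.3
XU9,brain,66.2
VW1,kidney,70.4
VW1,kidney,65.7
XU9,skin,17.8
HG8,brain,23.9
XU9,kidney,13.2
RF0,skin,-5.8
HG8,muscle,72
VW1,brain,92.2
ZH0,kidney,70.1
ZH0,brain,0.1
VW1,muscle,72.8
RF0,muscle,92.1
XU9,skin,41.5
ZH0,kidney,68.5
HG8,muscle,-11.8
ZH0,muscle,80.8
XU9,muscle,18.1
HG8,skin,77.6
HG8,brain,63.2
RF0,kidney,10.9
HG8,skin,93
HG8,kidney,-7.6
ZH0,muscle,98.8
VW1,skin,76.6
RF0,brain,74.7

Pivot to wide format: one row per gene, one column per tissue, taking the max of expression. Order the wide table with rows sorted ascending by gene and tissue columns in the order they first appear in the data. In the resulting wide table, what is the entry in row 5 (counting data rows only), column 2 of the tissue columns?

66

With rows sorted ascending by gene, row 5 is gene=ZH0. tissue columns in first-appearance order: kidney, skin, brain, muscle; column 2 is skin.
Long rows with gene=ZH0, tissue=skin: max(28.8, -5.6, 66) = 66.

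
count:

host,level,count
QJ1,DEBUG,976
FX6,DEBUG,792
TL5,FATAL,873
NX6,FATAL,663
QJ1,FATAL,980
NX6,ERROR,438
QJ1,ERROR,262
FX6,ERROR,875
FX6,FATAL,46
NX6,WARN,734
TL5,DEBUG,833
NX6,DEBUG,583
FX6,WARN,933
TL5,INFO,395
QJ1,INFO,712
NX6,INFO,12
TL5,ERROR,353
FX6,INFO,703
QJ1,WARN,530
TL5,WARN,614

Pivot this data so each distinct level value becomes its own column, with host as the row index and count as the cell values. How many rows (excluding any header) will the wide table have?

4

4 distinct host values → 4 rows.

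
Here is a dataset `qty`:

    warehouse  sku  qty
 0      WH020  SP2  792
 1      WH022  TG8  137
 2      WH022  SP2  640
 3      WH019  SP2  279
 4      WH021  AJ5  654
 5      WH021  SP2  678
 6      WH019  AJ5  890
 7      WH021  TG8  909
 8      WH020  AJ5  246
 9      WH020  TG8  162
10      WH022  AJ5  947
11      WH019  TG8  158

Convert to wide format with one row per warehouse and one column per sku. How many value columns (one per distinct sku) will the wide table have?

3

3 distinct sku values: SP2, TG8, AJ5.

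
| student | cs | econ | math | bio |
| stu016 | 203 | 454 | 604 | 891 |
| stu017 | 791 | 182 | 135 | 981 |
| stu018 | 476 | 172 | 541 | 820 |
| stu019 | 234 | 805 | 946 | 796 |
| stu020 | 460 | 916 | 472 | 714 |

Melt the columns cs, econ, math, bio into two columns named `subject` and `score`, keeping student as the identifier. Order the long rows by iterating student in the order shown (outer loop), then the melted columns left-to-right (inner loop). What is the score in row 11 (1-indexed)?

20 rows total (5 × 4). Row 11: index ⌊(11-1)/4⌋ = 2 into student → stu018; (11-1) mod 4 = 2 into the melted columns → math.
So row 11 is (stu018, math, 541); score = 541.

541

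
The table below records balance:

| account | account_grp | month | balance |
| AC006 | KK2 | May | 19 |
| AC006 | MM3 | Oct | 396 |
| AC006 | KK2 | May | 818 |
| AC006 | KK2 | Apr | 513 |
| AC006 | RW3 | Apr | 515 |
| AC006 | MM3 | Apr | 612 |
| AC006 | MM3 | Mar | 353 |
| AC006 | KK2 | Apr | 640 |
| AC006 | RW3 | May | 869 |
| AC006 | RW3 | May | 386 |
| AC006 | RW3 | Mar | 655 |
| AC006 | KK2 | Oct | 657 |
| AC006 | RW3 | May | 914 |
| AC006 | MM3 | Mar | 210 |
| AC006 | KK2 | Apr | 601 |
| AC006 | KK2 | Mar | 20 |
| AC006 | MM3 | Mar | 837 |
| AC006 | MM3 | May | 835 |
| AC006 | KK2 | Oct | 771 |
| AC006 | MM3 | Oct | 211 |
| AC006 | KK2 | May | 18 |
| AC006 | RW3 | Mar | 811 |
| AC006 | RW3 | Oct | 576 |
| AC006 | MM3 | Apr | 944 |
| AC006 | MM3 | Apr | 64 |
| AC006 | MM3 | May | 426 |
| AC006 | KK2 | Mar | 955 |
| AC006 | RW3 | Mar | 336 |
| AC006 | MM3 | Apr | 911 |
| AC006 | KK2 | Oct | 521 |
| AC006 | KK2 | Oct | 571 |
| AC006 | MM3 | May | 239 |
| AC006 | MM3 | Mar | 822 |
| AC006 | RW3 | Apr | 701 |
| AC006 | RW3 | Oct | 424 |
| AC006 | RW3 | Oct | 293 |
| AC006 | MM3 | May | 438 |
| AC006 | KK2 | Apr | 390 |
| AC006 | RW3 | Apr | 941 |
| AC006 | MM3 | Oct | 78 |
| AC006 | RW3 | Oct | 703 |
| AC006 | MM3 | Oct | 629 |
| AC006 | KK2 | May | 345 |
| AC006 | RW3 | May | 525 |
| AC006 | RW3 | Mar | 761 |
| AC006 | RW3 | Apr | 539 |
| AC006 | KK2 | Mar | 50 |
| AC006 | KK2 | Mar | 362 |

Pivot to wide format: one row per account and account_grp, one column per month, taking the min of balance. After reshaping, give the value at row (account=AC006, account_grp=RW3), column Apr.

515

Rows with account=AC006, account_grp=RW3 and month=Apr: balance values are 515, 701, 941, 539.
min(515, 701, 941, 539) = 515.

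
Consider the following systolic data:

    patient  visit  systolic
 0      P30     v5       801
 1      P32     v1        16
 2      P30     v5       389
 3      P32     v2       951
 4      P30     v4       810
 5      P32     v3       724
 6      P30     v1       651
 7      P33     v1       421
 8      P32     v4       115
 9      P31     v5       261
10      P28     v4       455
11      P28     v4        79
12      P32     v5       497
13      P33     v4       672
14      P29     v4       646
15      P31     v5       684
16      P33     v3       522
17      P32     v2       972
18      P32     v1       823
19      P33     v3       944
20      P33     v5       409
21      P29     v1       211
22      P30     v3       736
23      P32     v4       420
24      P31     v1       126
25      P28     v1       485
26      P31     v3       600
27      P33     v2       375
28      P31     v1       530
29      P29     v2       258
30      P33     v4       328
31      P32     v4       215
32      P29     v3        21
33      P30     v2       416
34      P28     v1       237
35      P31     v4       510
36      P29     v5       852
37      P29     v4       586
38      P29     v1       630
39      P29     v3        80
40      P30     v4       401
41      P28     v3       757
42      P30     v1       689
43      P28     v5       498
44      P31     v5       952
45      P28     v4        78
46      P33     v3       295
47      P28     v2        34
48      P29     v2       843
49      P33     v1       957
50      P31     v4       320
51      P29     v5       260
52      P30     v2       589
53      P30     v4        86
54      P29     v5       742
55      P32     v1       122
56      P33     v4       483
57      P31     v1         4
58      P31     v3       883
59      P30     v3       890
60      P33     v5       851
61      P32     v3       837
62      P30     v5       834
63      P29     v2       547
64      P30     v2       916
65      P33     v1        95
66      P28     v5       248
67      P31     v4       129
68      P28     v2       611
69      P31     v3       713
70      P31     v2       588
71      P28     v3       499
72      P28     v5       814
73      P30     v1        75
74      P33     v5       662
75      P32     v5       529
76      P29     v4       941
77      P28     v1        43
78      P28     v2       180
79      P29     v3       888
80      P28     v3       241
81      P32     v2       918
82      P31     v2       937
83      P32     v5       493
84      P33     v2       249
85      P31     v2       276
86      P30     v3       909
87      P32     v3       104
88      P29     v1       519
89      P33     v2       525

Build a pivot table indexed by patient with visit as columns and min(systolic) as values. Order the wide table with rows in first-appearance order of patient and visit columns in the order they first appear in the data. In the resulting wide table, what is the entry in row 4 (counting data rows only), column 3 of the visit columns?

With rows in first-appearance order of patient, row 4 is patient=P31. visit columns in first-appearance order: v5, v1, v2, v4, v3; column 3 is v2.
Long rows with patient=P31, visit=v2: min(588, 937, 276) = 276.

276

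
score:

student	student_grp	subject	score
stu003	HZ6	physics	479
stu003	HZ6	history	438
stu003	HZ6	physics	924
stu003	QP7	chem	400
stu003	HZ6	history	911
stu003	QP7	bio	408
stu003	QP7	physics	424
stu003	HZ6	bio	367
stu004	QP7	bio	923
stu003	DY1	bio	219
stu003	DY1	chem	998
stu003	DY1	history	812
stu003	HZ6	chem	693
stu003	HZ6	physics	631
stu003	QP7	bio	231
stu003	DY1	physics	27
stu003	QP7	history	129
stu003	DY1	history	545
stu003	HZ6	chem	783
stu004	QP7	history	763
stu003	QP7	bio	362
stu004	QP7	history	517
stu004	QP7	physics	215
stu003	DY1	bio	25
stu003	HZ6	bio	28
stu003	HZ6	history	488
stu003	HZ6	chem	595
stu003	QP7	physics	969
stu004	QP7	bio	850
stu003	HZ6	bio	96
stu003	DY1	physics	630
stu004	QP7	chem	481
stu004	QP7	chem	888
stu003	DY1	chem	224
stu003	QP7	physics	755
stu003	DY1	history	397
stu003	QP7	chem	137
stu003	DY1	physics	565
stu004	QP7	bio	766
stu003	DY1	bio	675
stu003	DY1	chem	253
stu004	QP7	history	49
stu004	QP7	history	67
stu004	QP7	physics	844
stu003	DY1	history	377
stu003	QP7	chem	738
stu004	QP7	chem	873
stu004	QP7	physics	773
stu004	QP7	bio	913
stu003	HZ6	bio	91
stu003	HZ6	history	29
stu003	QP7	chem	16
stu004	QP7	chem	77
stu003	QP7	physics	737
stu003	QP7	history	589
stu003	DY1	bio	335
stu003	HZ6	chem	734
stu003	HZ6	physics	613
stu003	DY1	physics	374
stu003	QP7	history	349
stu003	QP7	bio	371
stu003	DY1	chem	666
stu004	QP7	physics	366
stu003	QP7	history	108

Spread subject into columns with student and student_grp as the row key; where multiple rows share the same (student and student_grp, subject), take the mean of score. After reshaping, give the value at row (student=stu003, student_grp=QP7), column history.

Rows with student=stu003, student_grp=QP7 and subject=history: score values are 129, 589, 349, 108.
(129 + 589 + 349 + 108) / 4 = 293.75.

293.75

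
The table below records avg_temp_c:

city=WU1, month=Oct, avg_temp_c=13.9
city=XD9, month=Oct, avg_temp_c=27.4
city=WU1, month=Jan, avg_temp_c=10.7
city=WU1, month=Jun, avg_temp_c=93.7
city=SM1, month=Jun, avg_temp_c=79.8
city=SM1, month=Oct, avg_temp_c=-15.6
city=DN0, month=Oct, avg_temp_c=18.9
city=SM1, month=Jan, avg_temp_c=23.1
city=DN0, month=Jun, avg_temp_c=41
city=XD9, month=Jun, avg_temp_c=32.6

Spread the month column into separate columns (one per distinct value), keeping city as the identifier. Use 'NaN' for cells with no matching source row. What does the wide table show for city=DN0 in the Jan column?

NaN

No long-format row has city=DN0 and month=Jan, so the cell is NaN.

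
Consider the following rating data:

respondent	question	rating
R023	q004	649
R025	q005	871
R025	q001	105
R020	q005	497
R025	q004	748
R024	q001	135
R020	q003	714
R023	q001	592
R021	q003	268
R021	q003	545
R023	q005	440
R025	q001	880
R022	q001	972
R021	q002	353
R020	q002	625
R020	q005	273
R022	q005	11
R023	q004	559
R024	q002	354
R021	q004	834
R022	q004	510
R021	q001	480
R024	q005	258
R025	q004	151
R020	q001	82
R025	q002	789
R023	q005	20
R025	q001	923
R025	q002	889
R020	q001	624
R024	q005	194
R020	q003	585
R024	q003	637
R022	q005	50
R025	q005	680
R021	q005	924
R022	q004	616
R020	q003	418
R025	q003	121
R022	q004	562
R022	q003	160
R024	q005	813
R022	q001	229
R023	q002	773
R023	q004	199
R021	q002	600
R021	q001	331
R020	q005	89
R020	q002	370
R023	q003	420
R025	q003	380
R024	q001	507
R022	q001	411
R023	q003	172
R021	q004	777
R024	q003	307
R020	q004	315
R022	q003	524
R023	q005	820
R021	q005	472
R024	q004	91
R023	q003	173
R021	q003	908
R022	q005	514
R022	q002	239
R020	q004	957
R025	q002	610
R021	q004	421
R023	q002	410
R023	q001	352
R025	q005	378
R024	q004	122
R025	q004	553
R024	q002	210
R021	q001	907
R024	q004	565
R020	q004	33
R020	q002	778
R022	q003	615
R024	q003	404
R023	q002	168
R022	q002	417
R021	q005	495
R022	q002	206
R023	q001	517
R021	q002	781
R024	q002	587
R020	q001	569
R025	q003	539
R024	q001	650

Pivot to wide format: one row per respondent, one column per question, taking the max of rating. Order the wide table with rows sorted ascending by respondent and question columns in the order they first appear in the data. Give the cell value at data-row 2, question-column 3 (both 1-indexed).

With rows sorted ascending by respondent, row 2 is respondent=R021. question columns in first-appearance order: q004, q005, q001, q003, q002; column 3 is q001.
Long rows with respondent=R021, question=q001: max(480, 331, 907) = 907.

907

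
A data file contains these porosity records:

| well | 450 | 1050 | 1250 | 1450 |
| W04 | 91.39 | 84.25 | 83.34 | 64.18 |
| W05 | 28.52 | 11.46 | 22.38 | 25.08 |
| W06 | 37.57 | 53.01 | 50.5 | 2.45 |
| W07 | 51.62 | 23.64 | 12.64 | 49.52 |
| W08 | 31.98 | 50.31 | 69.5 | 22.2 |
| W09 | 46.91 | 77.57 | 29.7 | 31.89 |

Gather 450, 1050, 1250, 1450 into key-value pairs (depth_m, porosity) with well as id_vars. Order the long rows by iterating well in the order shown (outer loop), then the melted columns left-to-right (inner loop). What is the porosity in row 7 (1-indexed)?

24 rows total (6 × 4). Row 7: index ⌊(7-1)/4⌋ = 1 into well → W05; (7-1) mod 4 = 2 into the melted columns → 1250.
So row 7 is (W05, 1250, 22.38); porosity = 22.38.

22.38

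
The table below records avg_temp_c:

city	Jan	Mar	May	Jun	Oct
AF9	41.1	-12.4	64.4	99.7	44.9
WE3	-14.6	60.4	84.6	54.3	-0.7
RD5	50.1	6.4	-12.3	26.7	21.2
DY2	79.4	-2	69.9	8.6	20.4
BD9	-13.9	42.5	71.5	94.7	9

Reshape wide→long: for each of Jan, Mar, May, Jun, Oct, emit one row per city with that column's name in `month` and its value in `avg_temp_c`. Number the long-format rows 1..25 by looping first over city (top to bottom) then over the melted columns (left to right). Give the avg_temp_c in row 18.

25 rows total (5 × 5). Row 18: index ⌊(18-1)/5⌋ = 3 into city → DY2; (18-1) mod 5 = 2 into the melted columns → May.
So row 18 is (DY2, May, 69.9); avg_temp_c = 69.9.

69.9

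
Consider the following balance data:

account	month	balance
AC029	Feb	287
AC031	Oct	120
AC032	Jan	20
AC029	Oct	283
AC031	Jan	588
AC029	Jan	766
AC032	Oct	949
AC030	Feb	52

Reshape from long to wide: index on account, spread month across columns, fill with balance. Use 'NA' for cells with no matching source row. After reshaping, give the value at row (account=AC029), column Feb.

287

The long row with account=AC029, month=Feb has balance=287.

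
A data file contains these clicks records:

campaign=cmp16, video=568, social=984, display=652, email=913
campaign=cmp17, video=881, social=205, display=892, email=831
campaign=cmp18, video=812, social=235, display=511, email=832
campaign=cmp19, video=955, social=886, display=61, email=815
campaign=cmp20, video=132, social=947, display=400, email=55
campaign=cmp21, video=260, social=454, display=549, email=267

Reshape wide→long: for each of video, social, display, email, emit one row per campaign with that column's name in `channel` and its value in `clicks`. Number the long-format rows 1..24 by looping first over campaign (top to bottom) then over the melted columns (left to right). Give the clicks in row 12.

832

24 rows total (6 × 4). Row 12: index ⌊(12-1)/4⌋ = 2 into campaign → cmp18; (12-1) mod 4 = 3 into the melted columns → email.
So row 12 is (cmp18, email, 832); clicks = 832.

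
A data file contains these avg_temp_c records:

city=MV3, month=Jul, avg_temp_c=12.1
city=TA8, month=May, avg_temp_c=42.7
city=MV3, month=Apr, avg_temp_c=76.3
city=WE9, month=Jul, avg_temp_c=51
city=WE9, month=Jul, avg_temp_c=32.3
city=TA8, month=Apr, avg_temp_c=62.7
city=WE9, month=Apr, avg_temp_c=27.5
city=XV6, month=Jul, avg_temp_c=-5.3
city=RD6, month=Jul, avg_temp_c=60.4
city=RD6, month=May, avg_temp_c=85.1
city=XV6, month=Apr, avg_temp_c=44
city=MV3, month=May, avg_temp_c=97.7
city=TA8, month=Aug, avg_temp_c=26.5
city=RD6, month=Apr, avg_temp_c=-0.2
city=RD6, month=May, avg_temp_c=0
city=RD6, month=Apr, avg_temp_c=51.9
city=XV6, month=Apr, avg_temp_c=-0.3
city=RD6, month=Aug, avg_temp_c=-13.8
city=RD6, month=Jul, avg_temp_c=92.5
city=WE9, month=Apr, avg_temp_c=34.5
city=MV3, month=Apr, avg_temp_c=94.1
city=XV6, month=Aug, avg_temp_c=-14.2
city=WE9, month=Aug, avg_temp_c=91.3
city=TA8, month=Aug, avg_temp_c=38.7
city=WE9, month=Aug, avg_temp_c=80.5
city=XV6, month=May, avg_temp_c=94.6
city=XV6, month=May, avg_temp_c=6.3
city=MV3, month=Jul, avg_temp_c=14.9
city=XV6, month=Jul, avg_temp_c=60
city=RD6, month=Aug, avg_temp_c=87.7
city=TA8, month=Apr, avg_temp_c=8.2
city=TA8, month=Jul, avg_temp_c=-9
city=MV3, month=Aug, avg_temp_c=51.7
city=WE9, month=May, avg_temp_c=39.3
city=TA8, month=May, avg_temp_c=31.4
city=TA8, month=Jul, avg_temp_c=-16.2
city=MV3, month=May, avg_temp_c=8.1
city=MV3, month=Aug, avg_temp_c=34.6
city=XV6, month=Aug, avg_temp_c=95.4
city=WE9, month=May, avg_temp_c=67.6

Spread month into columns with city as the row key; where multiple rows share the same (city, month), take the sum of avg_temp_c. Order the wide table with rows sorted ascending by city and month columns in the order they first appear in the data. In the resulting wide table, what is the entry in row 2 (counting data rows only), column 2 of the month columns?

With rows sorted ascending by city, row 2 is city=RD6. month columns in first-appearance order: Jul, May, Apr, Aug; column 2 is May.
Long rows with city=RD6, month=May: 85.1 + 0 = 85.1.

85.1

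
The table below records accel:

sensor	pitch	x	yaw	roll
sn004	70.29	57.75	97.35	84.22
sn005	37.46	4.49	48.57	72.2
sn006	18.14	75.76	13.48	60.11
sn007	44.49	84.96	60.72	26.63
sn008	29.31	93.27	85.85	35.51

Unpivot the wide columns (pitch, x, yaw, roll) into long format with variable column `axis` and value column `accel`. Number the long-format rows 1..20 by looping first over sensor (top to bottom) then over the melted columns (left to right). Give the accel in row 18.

93.27

20 rows total (5 × 4). Row 18: index ⌊(18-1)/4⌋ = 4 into sensor → sn008; (18-1) mod 4 = 1 into the melted columns → x.
So row 18 is (sn008, x, 93.27); accel = 93.27.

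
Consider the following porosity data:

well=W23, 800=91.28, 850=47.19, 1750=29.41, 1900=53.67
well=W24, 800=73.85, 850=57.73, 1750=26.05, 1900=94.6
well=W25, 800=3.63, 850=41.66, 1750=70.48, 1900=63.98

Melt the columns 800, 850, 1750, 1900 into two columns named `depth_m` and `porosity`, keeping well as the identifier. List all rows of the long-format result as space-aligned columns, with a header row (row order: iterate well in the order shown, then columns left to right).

Each (well, column) pair becomes one row: 3 × 4 = 12 rows.
For example, (W23, 800) → porosity=91.28.

well  depth_m  porosity
W23   800      91.28   
W23   850      47.19   
W23   1750     29.41   
W23   1900     53.67   
W24   800      73.85   
W24   850      57.73   
W24   1750     26.05   
W24   1900     94.6    
W25   800      3.63    
W25   850      41.66   
W25   1750     70.48   
W25   1900     63.98   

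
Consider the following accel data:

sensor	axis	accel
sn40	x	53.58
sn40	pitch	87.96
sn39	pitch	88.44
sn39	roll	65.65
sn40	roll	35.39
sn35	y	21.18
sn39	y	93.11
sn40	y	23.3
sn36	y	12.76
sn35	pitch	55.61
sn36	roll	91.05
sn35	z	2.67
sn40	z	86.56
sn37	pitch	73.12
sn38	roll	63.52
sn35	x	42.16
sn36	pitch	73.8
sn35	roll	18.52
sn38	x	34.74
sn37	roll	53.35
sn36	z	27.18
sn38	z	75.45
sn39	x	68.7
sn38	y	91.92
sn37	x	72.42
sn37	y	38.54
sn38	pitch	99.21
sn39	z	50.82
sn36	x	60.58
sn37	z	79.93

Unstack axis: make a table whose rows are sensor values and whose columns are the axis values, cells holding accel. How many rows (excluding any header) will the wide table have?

6 distinct sensor values → 6 rows.

6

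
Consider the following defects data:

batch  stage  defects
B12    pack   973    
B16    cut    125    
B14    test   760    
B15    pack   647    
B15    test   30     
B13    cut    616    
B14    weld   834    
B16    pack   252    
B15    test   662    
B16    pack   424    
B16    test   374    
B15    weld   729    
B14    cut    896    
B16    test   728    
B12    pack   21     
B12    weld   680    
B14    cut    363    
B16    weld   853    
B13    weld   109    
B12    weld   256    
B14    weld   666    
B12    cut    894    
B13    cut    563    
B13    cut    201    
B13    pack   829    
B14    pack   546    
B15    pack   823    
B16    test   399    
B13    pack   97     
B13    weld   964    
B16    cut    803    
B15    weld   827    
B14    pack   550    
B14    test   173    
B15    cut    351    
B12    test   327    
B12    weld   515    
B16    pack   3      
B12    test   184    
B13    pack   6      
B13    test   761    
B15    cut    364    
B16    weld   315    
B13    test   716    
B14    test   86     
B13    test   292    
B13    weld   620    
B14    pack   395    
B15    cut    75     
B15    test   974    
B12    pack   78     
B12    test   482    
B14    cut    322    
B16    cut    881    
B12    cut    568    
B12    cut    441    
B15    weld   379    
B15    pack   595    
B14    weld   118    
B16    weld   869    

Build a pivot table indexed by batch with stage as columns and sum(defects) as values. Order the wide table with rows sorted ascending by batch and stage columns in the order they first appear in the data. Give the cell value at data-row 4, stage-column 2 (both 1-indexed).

790

With rows sorted ascending by batch, row 4 is batch=B15. stage columns in first-appearance order: pack, cut, test, weld; column 2 is cut.
Long rows with batch=B15, stage=cut: 351 + 364 + 75 = 790.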